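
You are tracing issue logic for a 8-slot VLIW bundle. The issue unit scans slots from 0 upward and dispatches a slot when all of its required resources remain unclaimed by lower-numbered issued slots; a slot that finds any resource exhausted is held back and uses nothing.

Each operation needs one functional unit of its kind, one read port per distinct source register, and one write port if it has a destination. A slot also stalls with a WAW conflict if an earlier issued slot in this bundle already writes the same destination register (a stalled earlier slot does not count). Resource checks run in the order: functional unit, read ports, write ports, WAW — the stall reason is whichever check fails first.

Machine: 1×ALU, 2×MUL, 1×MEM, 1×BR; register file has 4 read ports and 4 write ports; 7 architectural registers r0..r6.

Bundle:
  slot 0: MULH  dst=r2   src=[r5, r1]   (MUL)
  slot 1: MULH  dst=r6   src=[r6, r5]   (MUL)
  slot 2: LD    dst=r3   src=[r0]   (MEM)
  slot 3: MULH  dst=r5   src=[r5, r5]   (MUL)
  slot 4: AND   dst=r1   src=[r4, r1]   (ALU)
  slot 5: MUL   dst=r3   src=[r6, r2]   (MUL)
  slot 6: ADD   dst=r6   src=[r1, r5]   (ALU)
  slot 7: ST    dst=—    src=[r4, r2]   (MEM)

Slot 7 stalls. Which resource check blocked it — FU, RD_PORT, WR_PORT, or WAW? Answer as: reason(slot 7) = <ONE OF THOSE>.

slot 0 (MUL): ISSUE — free A1,Mu1,Ld1,B1 rp2 wp3
slot 1 (MUL): ISSUE — free A1,Mu0,Ld1,B1 rp0 wp2
slot 2 (MEM): stall RD_PORT — free A1,Mu0,Ld1,B1 rp0 wp2
slot 3 (MUL): stall FU — free A1,Mu0,Ld1,B1 rp0 wp2
slot 4 (ALU): stall RD_PORT — free A1,Mu0,Ld1,B1 rp0 wp2
slot 5 (MUL): stall FU — free A1,Mu0,Ld1,B1 rp0 wp2
slot 6 (ALU): stall RD_PORT — free A1,Mu0,Ld1,B1 rp0 wp2
slot 7 (MEM): stall RD_PORT — free A1,Mu0,Ld1,B1 rp0 wp2

reason(slot 7) = RD_PORT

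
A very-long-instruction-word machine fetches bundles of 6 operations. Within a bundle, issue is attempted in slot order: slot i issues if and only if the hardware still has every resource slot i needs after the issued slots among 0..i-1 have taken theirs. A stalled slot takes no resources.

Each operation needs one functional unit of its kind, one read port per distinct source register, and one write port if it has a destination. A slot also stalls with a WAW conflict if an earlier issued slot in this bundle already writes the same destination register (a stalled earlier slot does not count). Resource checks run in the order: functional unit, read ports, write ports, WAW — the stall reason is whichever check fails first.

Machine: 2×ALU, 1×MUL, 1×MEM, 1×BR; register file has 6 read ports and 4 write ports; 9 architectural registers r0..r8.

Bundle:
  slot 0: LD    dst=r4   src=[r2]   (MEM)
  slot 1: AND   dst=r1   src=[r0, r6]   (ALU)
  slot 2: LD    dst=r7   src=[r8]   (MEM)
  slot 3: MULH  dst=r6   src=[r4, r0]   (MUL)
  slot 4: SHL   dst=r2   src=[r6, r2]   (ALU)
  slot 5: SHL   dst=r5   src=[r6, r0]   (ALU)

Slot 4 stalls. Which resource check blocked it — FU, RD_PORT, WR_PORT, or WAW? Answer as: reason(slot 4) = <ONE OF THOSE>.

[0] MEM needs rd=1 wr=1: ok; after: ALU=2 MUL=1 MEM=0 BR=1, R=5, W=3
[1] ALU needs rd=2 wr=1: ok; after: ALU=1 MUL=1 MEM=0 BR=1, R=3, W=2
[2] MEM needs rd=1 wr=1: FU; after: ALU=1 MUL=1 MEM=0 BR=1, R=3, W=2
[3] MUL needs rd=2 wr=1: ok; after: ALU=1 MUL=0 MEM=0 BR=1, R=1, W=1
[4] ALU needs rd=2 wr=1: RD_PORT; after: ALU=1 MUL=0 MEM=0 BR=1, R=1, W=1
[5] ALU needs rd=2 wr=1: RD_PORT; after: ALU=1 MUL=0 MEM=0 BR=1, R=1, W=1

reason(slot 4) = RD_PORT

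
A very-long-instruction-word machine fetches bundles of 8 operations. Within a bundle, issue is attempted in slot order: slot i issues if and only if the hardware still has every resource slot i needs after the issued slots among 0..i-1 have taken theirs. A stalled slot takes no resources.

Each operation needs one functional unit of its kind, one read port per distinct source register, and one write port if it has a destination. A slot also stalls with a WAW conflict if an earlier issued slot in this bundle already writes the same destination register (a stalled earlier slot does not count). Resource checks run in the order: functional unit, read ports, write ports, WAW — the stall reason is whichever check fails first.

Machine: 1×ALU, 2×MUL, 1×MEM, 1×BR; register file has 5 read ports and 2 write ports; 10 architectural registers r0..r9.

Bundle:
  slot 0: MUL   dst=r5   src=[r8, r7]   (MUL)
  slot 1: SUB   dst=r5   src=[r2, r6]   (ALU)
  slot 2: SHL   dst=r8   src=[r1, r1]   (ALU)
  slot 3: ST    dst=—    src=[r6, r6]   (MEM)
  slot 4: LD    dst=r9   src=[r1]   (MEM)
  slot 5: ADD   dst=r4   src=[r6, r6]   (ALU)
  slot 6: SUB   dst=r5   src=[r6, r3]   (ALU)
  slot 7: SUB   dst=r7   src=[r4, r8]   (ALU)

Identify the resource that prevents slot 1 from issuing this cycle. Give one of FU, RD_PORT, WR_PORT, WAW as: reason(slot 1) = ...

(0) want 1×MUL +2rd +1wr — yes → AL1|MU1|ME1|BR1|rd3|wr1
(1) want 1×ALU +2rd +1wr — WAW → AL1|MU1|ME1|BR1|rd3|wr1
(2) want 1×ALU +1rd +1wr — yes → AL0|MU1|ME1|BR1|rd2|wr0
(3) want 1×MEM +1rd +0wr — yes → AL0|MU1|ME0|BR1|rd1|wr0
(4) want 1×MEM +1rd +1wr — FU → AL0|MU1|ME0|BR1|rd1|wr0
(5) want 1×ALU +1rd +1wr — FU → AL0|MU1|ME0|BR1|rd1|wr0
(6) want 1×ALU +2rd +1wr — FU → AL0|MU1|ME0|BR1|rd1|wr0
(7) want 1×ALU +2rd +1wr — FU → AL0|MU1|ME0|BR1|rd1|wr0

reason(slot 1) = WAW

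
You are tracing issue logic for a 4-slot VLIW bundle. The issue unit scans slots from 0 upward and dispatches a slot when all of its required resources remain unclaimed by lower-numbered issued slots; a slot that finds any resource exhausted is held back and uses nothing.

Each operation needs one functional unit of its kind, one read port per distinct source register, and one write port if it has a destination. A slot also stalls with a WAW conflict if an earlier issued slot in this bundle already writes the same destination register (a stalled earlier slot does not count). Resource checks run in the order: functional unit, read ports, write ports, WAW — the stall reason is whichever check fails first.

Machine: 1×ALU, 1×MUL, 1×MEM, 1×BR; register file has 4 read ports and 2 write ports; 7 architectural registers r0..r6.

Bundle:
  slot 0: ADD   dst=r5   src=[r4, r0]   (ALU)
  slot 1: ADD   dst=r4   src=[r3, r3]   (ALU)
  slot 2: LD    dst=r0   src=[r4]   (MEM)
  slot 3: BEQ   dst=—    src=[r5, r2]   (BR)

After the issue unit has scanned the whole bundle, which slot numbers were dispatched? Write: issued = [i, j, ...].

[0] ALU needs rd=2 wr=1: ok; after: ALU=0 MUL=1 MEM=1 BR=1, R=2, W=1
[1] ALU needs rd=1 wr=1: FU; after: ALU=0 MUL=1 MEM=1 BR=1, R=2, W=1
[2] MEM needs rd=1 wr=1: ok; after: ALU=0 MUL=1 MEM=0 BR=1, R=1, W=0
[3] BR needs rd=2 wr=0: RD_PORT; after: ALU=0 MUL=1 MEM=0 BR=1, R=1, W=0

issued = [0, 2]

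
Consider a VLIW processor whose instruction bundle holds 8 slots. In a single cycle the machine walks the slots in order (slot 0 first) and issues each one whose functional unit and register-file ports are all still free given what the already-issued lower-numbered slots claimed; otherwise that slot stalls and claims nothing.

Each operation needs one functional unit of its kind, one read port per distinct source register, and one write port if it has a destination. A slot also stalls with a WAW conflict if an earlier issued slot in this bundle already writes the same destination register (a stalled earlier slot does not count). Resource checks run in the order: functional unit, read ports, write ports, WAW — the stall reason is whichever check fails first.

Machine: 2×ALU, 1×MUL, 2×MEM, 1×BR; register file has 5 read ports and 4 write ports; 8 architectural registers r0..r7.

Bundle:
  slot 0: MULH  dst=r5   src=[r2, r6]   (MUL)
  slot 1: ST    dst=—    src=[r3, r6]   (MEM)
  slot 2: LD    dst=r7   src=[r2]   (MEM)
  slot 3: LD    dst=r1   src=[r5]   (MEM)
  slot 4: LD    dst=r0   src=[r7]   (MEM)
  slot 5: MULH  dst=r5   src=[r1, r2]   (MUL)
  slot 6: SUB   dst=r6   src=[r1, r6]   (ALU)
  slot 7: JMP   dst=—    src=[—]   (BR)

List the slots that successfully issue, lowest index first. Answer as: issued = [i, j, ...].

issued = [0, 1, 2, 7]

(0) want 1×MUL +2rd +1wr — yes → AL2|MU0|ME2|BR1|rd3|wr3
(1) want 1×MEM +2rd +0wr — yes → AL2|MU0|ME1|BR1|rd1|wr3
(2) want 1×MEM +1rd +1wr — yes → AL2|MU0|ME0|BR1|rd0|wr2
(3) want 1×MEM +1rd +1wr — FU → AL2|MU0|ME0|BR1|rd0|wr2
(4) want 1×MEM +1rd +1wr — FU → AL2|MU0|ME0|BR1|rd0|wr2
(5) want 1×MUL +2rd +1wr — FU → AL2|MU0|ME0|BR1|rd0|wr2
(6) want 1×ALU +2rd +1wr — RD_PORT → AL2|MU0|ME0|BR1|rd0|wr2
(7) want 1×BR +0rd +0wr — yes → AL2|MU0|ME0|BR0|rd0|wr2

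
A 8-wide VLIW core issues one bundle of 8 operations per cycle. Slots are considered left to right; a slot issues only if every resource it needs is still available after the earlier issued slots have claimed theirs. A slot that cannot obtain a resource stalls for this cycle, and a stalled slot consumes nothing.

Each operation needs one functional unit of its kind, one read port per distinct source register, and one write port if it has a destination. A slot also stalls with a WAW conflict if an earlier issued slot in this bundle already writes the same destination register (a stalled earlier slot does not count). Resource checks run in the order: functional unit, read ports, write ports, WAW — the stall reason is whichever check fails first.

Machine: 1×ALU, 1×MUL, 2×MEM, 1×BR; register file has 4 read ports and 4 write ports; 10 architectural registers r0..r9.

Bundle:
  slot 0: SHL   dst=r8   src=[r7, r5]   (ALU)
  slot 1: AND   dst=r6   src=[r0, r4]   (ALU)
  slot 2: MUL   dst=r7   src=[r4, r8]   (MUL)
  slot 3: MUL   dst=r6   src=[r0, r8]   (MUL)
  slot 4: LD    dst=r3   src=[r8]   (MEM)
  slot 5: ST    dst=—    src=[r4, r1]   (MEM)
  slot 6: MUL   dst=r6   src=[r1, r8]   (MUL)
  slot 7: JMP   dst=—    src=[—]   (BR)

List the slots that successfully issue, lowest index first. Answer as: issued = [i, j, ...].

(0) want 1×ALU +2rd +1wr — yes → AL0|MU1|ME2|BR1|rd2|wr3
(1) want 1×ALU +2rd +1wr — FU → AL0|MU1|ME2|BR1|rd2|wr3
(2) want 1×MUL +2rd +1wr — yes → AL0|MU0|ME2|BR1|rd0|wr2
(3) want 1×MUL +2rd +1wr — FU → AL0|MU0|ME2|BR1|rd0|wr2
(4) want 1×MEM +1rd +1wr — RD_PORT → AL0|MU0|ME2|BR1|rd0|wr2
(5) want 1×MEM +2rd +0wr — RD_PORT → AL0|MU0|ME2|BR1|rd0|wr2
(6) want 1×MUL +2rd +1wr — FU → AL0|MU0|ME2|BR1|rd0|wr2
(7) want 1×BR +0rd +0wr — yes → AL0|MU0|ME2|BR0|rd0|wr2

issued = [0, 2, 7]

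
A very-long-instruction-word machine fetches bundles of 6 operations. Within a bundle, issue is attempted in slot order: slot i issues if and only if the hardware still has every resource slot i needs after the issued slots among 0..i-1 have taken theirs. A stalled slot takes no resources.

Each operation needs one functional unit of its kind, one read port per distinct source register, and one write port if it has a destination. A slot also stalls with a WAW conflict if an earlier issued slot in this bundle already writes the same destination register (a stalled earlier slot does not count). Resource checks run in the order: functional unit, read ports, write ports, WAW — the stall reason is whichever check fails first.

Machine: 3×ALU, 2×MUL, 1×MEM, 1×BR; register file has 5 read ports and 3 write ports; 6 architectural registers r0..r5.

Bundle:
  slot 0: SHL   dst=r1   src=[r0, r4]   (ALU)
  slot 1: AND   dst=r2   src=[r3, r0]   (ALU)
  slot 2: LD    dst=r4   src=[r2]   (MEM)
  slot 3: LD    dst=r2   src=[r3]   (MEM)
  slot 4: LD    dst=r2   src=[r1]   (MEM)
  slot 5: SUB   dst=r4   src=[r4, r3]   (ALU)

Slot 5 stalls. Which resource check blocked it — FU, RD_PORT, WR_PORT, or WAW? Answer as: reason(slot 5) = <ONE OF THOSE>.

reason(slot 5) = RD_PORT

slot 0 (ALU): ISSUE — free A2,Mu2,Ld1,B1 rp3 wp2
slot 1 (ALU): ISSUE — free A1,Mu2,Ld1,B1 rp1 wp1
slot 2 (MEM): ISSUE — free A1,Mu2,Ld0,B1 rp0 wp0
slot 3 (MEM): stall FU — free A1,Mu2,Ld0,B1 rp0 wp0
slot 4 (MEM): stall FU — free A1,Mu2,Ld0,B1 rp0 wp0
slot 5 (ALU): stall RD_PORT — free A1,Mu2,Ld0,B1 rp0 wp0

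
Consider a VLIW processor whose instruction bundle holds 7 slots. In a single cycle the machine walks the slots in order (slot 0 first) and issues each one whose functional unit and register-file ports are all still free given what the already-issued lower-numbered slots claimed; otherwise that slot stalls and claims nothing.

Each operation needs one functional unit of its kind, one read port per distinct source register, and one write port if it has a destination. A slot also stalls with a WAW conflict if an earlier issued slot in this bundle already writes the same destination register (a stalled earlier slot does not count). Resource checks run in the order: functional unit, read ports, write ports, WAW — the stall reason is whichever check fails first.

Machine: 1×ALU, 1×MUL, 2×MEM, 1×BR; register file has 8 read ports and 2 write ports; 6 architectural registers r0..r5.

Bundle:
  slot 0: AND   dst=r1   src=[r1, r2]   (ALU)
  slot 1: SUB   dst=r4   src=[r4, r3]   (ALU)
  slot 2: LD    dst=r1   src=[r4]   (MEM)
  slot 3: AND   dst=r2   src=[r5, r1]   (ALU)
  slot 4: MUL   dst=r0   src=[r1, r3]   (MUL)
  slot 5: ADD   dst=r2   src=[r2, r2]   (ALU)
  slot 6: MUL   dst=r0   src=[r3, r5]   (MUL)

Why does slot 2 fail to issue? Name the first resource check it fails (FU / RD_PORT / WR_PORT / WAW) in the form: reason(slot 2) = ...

#0 ALU src=r1,r2 dispatched  <A:0 Mu:1 Ld:2 B:1 rd:6 wr:1>
#1 ALU src=r4,r3 held:FU  <A:0 Mu:1 Ld:2 B:1 rd:6 wr:1>
#2 MEM src=r4 held:WAW  <A:0 Mu:1 Ld:2 B:1 rd:6 wr:1>
#3 ALU src=r5,r1 held:FU  <A:0 Mu:1 Ld:2 B:1 rd:6 wr:1>
#4 MUL src=r1,r3 dispatched  <A:0 Mu:0 Ld:2 B:1 rd:4 wr:0>
#5 ALU src=r2,r2 held:FU  <A:0 Mu:0 Ld:2 B:1 rd:4 wr:0>
#6 MUL src=r3,r5 held:FU  <A:0 Mu:0 Ld:2 B:1 rd:4 wr:0>

reason(slot 2) = WAW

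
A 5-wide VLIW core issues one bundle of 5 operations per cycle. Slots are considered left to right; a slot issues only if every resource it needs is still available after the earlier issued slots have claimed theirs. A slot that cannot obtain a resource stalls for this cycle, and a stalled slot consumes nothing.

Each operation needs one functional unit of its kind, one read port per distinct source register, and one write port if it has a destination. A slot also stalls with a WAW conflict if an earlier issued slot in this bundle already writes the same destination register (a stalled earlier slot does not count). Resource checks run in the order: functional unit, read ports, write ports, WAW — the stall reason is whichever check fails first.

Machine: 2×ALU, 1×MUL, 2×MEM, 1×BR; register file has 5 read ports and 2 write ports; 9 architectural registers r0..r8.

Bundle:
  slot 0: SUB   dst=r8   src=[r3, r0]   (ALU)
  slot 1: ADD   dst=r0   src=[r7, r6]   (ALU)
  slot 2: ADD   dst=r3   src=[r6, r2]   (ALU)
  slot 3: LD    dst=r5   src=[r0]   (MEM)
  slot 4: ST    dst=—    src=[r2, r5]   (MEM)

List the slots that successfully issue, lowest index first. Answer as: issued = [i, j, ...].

issued = [0, 1]

#0 ALU src=r3,r0 dispatched  <A:1 Mu:1 Ld:2 B:1 rd:3 wr:1>
#1 ALU src=r7,r6 dispatched  <A:0 Mu:1 Ld:2 B:1 rd:1 wr:0>
#2 ALU src=r6,r2 held:FU  <A:0 Mu:1 Ld:2 B:1 rd:1 wr:0>
#3 MEM src=r0 held:WR_PORT  <A:0 Mu:1 Ld:2 B:1 rd:1 wr:0>
#4 MEM src=r2,r5 held:RD_PORT  <A:0 Mu:1 Ld:2 B:1 rd:1 wr:0>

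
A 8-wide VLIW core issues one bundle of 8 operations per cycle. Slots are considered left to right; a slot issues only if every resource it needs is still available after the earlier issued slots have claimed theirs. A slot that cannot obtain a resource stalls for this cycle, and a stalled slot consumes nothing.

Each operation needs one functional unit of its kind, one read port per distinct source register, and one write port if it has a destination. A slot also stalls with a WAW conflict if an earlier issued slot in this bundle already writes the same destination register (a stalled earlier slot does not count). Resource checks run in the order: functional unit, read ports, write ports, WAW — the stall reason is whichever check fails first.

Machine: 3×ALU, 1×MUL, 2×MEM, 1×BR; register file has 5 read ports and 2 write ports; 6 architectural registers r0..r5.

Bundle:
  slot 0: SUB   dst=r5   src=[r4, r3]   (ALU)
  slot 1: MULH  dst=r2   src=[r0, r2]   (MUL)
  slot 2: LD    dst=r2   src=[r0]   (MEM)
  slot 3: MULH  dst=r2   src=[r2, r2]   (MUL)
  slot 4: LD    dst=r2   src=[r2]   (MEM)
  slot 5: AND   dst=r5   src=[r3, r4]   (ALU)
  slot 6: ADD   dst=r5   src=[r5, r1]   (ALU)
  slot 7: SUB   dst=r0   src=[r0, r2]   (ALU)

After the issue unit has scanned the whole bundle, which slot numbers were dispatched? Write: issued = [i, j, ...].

(0) want 1×ALU +2rd +1wr — yes → AL2|MU1|ME2|BR1|rd3|wr1
(1) want 1×MUL +2rd +1wr — yes → AL2|MU0|ME2|BR1|rd1|wr0
(2) want 1×MEM +1rd +1wr — WR_PORT → AL2|MU0|ME2|BR1|rd1|wr0
(3) want 1×MUL +1rd +1wr — FU → AL2|MU0|ME2|BR1|rd1|wr0
(4) want 1×MEM +1rd +1wr — WR_PORT → AL2|MU0|ME2|BR1|rd1|wr0
(5) want 1×ALU +2rd +1wr — RD_PORT → AL2|MU0|ME2|BR1|rd1|wr0
(6) want 1×ALU +2rd +1wr — RD_PORT → AL2|MU0|ME2|BR1|rd1|wr0
(7) want 1×ALU +2rd +1wr — RD_PORT → AL2|MU0|ME2|BR1|rd1|wr0

issued = [0, 1]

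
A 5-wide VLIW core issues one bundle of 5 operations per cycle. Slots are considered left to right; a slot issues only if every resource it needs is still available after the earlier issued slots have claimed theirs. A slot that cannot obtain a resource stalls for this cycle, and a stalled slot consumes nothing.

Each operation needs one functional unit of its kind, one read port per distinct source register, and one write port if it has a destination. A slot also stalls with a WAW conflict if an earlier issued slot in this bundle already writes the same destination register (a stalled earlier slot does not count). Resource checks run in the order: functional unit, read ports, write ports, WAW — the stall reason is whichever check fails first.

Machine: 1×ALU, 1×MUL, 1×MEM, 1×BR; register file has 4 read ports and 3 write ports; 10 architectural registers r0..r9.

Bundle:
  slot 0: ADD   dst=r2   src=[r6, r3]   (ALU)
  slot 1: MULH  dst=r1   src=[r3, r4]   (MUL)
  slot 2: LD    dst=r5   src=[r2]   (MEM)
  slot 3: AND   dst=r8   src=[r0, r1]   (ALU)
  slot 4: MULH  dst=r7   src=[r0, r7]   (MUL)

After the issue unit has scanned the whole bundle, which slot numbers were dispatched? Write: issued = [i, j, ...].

(0) want 1×ALU +2rd +1wr — yes → AL0|MU1|ME1|BR1|rd2|wr2
(1) want 1×MUL +2rd +1wr — yes → AL0|MU0|ME1|BR1|rd0|wr1
(2) want 1×MEM +1rd +1wr — RD_PORT → AL0|MU0|ME1|BR1|rd0|wr1
(3) want 1×ALU +2rd +1wr — FU → AL0|MU0|ME1|BR1|rd0|wr1
(4) want 1×MUL +2rd +1wr — FU → AL0|MU0|ME1|BR1|rd0|wr1

issued = [0, 1]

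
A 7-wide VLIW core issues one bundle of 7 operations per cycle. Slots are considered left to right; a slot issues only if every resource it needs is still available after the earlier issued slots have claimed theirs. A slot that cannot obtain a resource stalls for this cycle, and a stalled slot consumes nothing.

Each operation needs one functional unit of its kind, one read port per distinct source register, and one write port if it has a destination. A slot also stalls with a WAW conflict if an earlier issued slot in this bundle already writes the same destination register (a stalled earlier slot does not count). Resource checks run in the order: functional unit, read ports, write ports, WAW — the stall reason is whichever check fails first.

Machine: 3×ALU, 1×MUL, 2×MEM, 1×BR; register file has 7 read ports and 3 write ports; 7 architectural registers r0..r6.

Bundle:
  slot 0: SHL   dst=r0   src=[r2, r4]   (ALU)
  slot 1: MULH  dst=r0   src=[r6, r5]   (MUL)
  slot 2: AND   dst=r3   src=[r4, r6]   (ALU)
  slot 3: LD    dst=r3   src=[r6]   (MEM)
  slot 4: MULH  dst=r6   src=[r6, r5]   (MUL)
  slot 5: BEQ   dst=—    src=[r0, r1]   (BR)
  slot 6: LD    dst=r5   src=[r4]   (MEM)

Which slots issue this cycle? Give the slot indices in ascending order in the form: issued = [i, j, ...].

#0 ALU src=r2,r4 dispatched  <A:2 Mu:1 Ld:2 B:1 rd:5 wr:2>
#1 MUL src=r6,r5 held:WAW  <A:2 Mu:1 Ld:2 B:1 rd:5 wr:2>
#2 ALU src=r4,r6 dispatched  <A:1 Mu:1 Ld:2 B:1 rd:3 wr:1>
#3 MEM src=r6 held:WAW  <A:1 Mu:1 Ld:2 B:1 rd:3 wr:1>
#4 MUL src=r6,r5 dispatched  <A:1 Mu:0 Ld:2 B:1 rd:1 wr:0>
#5 BR src=r0,r1 held:RD_PORT  <A:1 Mu:0 Ld:2 B:1 rd:1 wr:0>
#6 MEM src=r4 held:WR_PORT  <A:1 Mu:0 Ld:2 B:1 rd:1 wr:0>

issued = [0, 2, 4]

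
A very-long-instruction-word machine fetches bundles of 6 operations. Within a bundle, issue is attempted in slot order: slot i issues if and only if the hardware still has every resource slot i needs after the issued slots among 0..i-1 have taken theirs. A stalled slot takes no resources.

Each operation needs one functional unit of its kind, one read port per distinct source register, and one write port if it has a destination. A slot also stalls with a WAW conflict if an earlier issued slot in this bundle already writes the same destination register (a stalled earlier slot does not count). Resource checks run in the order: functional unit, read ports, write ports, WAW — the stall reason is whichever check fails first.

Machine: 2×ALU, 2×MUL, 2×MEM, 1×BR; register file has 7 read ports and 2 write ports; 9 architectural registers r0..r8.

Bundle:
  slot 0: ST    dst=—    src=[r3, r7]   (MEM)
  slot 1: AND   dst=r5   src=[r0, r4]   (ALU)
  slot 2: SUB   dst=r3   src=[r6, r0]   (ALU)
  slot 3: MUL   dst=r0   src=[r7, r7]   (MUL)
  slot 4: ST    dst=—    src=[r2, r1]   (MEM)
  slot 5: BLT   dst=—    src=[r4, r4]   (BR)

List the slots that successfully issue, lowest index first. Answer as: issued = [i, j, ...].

issued = [0, 1, 2, 5]

[0] MEM needs rd=2 wr=0: ok; after: ALU=2 MUL=2 MEM=1 BR=1, R=5, W=2
[1] ALU needs rd=2 wr=1: ok; after: ALU=1 MUL=2 MEM=1 BR=1, R=3, W=1
[2] ALU needs rd=2 wr=1: ok; after: ALU=0 MUL=2 MEM=1 BR=1, R=1, W=0
[3] MUL needs rd=1 wr=1: WR_PORT; after: ALU=0 MUL=2 MEM=1 BR=1, R=1, W=0
[4] MEM needs rd=2 wr=0: RD_PORT; after: ALU=0 MUL=2 MEM=1 BR=1, R=1, W=0
[5] BR needs rd=1 wr=0: ok; after: ALU=0 MUL=2 MEM=1 BR=0, R=0, W=0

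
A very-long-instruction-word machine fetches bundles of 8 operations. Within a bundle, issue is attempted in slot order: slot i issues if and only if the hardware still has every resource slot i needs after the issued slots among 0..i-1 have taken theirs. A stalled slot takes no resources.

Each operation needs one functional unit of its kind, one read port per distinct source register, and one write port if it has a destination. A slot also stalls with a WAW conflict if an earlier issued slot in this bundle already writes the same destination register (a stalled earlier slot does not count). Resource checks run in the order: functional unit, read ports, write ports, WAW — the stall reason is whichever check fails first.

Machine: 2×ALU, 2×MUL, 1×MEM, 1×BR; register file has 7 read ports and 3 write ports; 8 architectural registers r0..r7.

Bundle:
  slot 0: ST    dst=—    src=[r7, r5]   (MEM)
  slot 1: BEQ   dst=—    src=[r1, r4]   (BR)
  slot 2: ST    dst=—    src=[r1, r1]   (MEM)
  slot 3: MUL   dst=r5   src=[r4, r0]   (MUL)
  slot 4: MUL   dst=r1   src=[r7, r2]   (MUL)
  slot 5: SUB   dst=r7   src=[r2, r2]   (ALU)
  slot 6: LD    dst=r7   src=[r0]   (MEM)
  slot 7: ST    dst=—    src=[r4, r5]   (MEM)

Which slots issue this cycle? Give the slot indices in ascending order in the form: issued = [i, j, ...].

issued = [0, 1, 3, 5]

  0. MEM ⇒ go  {2A/2Mu/0Ld/1B | 5r 3w}
  1. BR ⇒ go  {2A/2Mu/0Ld/0B | 3r 3w}
  2. MEM ⇒ no(FU)  {2A/2Mu/0Ld/0B | 3r 3w}
  3. MUL→r5 ⇒ go  {2A/1Mu/0Ld/0B | 1r 2w}
  4. MUL→r1 ⇒ no(RD_PORT)  {2A/1Mu/0Ld/0B | 1r 2w}
  5. ALU→r7 ⇒ go  {1A/1Mu/0Ld/0B | 0r 1w}
  6. MEM→r7 ⇒ no(FU)  {1A/1Mu/0Ld/0B | 0r 1w}
  7. MEM ⇒ no(FU)  {1A/1Mu/0Ld/0B | 0r 1w}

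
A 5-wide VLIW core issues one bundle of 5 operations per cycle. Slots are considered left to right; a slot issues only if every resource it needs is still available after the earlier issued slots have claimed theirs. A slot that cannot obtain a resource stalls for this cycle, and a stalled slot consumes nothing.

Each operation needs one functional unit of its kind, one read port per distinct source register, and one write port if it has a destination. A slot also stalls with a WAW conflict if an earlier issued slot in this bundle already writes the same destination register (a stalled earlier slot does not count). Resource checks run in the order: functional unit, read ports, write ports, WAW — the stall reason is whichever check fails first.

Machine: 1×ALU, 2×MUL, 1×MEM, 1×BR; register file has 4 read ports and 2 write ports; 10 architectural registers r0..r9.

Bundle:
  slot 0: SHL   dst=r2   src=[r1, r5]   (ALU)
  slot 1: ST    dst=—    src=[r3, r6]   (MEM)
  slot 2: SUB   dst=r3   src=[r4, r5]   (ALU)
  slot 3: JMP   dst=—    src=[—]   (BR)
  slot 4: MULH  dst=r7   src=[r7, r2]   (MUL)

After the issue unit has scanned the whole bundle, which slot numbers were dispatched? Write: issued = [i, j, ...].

issued = [0, 1, 3]

(0) want 1×ALU +2rd +1wr — yes → AL0|MU2|ME1|BR1|rd2|wr1
(1) want 1×MEM +2rd +0wr — yes → AL0|MU2|ME0|BR1|rd0|wr1
(2) want 1×ALU +2rd +1wr — FU → AL0|MU2|ME0|BR1|rd0|wr1
(3) want 1×BR +0rd +0wr — yes → AL0|MU2|ME0|BR0|rd0|wr1
(4) want 1×MUL +2rd +1wr — RD_PORT → AL0|MU2|ME0|BR0|rd0|wr1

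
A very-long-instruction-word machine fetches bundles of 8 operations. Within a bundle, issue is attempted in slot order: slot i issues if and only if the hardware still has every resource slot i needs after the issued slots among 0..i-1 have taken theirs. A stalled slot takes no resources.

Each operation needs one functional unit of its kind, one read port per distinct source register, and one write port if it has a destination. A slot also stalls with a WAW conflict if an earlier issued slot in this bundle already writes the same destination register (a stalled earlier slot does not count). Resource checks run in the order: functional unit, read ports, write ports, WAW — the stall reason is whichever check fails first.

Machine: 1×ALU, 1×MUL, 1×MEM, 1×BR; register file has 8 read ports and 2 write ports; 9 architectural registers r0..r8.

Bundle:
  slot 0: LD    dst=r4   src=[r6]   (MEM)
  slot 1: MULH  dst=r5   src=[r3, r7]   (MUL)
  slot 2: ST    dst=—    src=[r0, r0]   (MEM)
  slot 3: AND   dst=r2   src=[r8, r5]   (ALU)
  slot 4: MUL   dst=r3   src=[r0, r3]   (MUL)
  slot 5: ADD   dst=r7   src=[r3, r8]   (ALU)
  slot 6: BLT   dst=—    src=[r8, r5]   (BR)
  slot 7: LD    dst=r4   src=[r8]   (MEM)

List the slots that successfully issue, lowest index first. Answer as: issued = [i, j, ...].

issued = [0, 1, 6]

slot 0 (MEM): ISSUE — free A1,Mu1,Ld0,B1 rp7 wp1
slot 1 (MUL): ISSUE — free A1,Mu0,Ld0,B1 rp5 wp0
slot 2 (MEM): stall FU — free A1,Mu0,Ld0,B1 rp5 wp0
slot 3 (ALU): stall WR_PORT — free A1,Mu0,Ld0,B1 rp5 wp0
slot 4 (MUL): stall FU — free A1,Mu0,Ld0,B1 rp5 wp0
slot 5 (ALU): stall WR_PORT — free A1,Mu0,Ld0,B1 rp5 wp0
slot 6 (BR): ISSUE — free A1,Mu0,Ld0,B0 rp3 wp0
slot 7 (MEM): stall FU — free A1,Mu0,Ld0,B0 rp3 wp0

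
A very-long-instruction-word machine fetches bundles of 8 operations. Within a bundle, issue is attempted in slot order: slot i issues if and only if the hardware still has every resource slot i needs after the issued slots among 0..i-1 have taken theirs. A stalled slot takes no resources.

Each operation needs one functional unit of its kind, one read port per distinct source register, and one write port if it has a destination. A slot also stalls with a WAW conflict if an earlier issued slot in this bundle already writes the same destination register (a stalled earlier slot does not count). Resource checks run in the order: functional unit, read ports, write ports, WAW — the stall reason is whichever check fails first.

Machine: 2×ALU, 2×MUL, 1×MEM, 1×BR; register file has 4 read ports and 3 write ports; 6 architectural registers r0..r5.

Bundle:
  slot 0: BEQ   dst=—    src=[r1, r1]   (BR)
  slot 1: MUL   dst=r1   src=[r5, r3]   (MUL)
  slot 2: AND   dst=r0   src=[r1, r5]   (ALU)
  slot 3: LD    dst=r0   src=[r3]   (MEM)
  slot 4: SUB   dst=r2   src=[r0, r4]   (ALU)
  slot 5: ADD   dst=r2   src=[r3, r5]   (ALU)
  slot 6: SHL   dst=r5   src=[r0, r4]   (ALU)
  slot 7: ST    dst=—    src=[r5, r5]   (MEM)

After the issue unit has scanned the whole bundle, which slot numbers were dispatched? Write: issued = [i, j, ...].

[0] BR needs rd=1 wr=0: ok; after: ALU=2 MUL=2 MEM=1 BR=0, R=3, W=3
[1] MUL needs rd=2 wr=1: ok; after: ALU=2 MUL=1 MEM=1 BR=0, R=1, W=2
[2] ALU needs rd=2 wr=1: RD_PORT; after: ALU=2 MUL=1 MEM=1 BR=0, R=1, W=2
[3] MEM needs rd=1 wr=1: ok; after: ALU=2 MUL=1 MEM=0 BR=0, R=0, W=1
[4] ALU needs rd=2 wr=1: RD_PORT; after: ALU=2 MUL=1 MEM=0 BR=0, R=0, W=1
[5] ALU needs rd=2 wr=1: RD_PORT; after: ALU=2 MUL=1 MEM=0 BR=0, R=0, W=1
[6] ALU needs rd=2 wr=1: RD_PORT; after: ALU=2 MUL=1 MEM=0 BR=0, R=0, W=1
[7] MEM needs rd=1 wr=0: FU; after: ALU=2 MUL=1 MEM=0 BR=0, R=0, W=1

issued = [0, 1, 3]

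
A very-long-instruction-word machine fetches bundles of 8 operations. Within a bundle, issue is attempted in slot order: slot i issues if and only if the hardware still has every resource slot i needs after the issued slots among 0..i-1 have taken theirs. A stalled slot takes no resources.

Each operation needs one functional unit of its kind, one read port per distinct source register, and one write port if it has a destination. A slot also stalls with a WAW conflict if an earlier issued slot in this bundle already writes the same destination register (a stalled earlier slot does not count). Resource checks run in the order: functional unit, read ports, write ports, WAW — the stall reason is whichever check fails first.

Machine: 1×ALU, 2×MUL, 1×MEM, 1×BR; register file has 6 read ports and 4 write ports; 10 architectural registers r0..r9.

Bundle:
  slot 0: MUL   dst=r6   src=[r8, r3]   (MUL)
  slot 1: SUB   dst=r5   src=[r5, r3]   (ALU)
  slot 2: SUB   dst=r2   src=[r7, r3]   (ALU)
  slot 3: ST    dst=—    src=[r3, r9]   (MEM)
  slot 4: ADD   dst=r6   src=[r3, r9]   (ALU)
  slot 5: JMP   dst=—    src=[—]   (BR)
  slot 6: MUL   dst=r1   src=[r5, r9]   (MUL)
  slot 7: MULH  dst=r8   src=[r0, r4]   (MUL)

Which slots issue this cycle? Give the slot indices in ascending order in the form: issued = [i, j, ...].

issued = [0, 1, 3, 5]

slot 0 (MUL): ISSUE — free A1,Mu1,Ld1,B1 rp4 wp3
slot 1 (ALU): ISSUE — free A0,Mu1,Ld1,B1 rp2 wp2
slot 2 (ALU): stall FU — free A0,Mu1,Ld1,B1 rp2 wp2
slot 3 (MEM): ISSUE — free A0,Mu1,Ld0,B1 rp0 wp2
slot 4 (ALU): stall FU — free A0,Mu1,Ld0,B1 rp0 wp2
slot 5 (BR): ISSUE — free A0,Mu1,Ld0,B0 rp0 wp2
slot 6 (MUL): stall RD_PORT — free A0,Mu1,Ld0,B0 rp0 wp2
slot 7 (MUL): stall RD_PORT — free A0,Mu1,Ld0,B0 rp0 wp2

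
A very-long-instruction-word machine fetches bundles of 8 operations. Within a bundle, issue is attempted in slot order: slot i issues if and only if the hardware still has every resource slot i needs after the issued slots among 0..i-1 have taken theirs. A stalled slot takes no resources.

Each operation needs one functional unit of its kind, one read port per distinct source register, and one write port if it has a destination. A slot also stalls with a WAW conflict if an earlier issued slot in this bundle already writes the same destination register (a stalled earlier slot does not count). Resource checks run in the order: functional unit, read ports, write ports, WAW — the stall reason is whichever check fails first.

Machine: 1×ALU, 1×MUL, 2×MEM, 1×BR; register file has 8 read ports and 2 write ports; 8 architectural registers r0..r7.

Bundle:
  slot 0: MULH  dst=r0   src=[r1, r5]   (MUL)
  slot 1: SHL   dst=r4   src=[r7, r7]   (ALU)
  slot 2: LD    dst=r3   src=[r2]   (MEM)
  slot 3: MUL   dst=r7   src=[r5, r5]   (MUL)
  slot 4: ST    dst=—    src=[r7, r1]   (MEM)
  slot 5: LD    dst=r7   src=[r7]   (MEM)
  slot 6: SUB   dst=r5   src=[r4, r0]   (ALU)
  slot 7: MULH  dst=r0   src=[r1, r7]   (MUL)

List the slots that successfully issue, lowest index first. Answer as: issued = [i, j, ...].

[0] MUL needs rd=2 wr=1: ok; after: ALU=1 MUL=0 MEM=2 BR=1, R=6, W=1
[1] ALU needs rd=1 wr=1: ok; after: ALU=0 MUL=0 MEM=2 BR=1, R=5, W=0
[2] MEM needs rd=1 wr=1: WR_PORT; after: ALU=0 MUL=0 MEM=2 BR=1, R=5, W=0
[3] MUL needs rd=1 wr=1: FU; after: ALU=0 MUL=0 MEM=2 BR=1, R=5, W=0
[4] MEM needs rd=2 wr=0: ok; after: ALU=0 MUL=0 MEM=1 BR=1, R=3, W=0
[5] MEM needs rd=1 wr=1: WR_PORT; after: ALU=0 MUL=0 MEM=1 BR=1, R=3, W=0
[6] ALU needs rd=2 wr=1: FU; after: ALU=0 MUL=0 MEM=1 BR=1, R=3, W=0
[7] MUL needs rd=2 wr=1: FU; after: ALU=0 MUL=0 MEM=1 BR=1, R=3, W=0

issued = [0, 1, 4]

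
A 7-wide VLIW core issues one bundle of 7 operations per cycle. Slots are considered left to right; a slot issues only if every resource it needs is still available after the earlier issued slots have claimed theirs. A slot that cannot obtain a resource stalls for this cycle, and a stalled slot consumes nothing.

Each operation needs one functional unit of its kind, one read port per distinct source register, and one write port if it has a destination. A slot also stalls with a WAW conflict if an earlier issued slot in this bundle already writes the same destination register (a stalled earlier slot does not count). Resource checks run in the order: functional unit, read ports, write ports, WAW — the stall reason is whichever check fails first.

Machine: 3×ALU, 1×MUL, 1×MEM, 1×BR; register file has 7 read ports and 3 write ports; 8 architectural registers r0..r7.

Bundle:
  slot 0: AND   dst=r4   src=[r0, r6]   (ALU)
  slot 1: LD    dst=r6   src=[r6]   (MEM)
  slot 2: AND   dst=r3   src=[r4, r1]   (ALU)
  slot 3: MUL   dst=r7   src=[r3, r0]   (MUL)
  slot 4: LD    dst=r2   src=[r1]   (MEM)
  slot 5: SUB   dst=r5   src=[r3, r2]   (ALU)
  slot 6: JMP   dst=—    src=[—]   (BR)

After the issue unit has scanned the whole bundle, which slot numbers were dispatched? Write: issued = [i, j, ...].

  0. ALU→r4 ⇒ go  {2A/1Mu/1Ld/1B | 5r 2w}
  1. MEM→r6 ⇒ go  {2A/1Mu/0Ld/1B | 4r 1w}
  2. ALU→r3 ⇒ go  {1A/1Mu/0Ld/1B | 2r 0w}
  3. MUL→r7 ⇒ no(WR_PORT)  {1A/1Mu/0Ld/1B | 2r 0w}
  4. MEM→r2 ⇒ no(FU)  {1A/1Mu/0Ld/1B | 2r 0w}
  5. ALU→r5 ⇒ no(WR_PORT)  {1A/1Mu/0Ld/1B | 2r 0w}
  6. BR ⇒ go  {1A/1Mu/0Ld/0B | 2r 0w}

issued = [0, 1, 2, 6]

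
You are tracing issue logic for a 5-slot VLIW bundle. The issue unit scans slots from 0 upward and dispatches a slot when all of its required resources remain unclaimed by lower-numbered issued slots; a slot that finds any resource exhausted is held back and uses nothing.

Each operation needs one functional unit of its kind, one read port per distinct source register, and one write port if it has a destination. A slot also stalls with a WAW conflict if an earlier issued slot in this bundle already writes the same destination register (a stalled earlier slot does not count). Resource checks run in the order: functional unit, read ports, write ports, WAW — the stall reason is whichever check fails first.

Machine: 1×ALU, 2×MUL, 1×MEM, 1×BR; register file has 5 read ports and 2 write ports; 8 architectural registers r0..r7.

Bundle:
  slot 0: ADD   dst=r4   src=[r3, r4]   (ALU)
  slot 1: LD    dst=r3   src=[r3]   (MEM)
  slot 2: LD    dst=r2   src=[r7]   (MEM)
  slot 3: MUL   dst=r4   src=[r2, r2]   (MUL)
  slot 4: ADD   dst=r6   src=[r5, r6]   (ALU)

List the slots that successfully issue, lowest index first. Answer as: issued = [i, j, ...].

issued = [0, 1]

slot 0 (ALU): ISSUE — free A0,Mu2,Ld1,B1 rp3 wp1
slot 1 (MEM): ISSUE — free A0,Mu2,Ld0,B1 rp2 wp0
slot 2 (MEM): stall FU — free A0,Mu2,Ld0,B1 rp2 wp0
slot 3 (MUL): stall WR_PORT — free A0,Mu2,Ld0,B1 rp2 wp0
slot 4 (ALU): stall FU — free A0,Mu2,Ld0,B1 rp2 wp0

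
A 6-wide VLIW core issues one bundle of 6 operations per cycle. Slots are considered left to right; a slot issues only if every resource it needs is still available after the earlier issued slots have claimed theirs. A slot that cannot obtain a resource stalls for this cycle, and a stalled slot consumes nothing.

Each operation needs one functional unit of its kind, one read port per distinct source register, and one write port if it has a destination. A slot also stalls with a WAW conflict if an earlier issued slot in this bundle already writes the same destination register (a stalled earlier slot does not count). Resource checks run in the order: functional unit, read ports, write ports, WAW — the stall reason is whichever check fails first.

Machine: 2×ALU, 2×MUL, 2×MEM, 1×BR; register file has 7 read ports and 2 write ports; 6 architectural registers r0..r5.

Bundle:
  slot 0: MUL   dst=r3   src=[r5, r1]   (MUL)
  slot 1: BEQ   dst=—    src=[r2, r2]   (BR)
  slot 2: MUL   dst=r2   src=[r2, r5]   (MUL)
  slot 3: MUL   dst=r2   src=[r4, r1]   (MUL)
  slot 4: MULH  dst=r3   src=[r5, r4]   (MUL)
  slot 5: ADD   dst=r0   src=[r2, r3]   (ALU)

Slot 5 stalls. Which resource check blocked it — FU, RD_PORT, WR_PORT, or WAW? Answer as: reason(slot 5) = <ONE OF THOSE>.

#0 MUL src=r5,r1 dispatched  <A:2 Mu:1 Ld:2 B:1 rd:5 wr:1>
#1 BR src=r2,r2 dispatched  <A:2 Mu:1 Ld:2 B:0 rd:4 wr:1>
#2 MUL src=r2,r5 dispatched  <A:2 Mu:0 Ld:2 B:0 rd:2 wr:0>
#3 MUL src=r4,r1 held:FU  <A:2 Mu:0 Ld:2 B:0 rd:2 wr:0>
#4 MUL src=r5,r4 held:FU  <A:2 Mu:0 Ld:2 B:0 rd:2 wr:0>
#5 ALU src=r2,r3 held:WR_PORT  <A:2 Mu:0 Ld:2 B:0 rd:2 wr:0>

reason(slot 5) = WR_PORT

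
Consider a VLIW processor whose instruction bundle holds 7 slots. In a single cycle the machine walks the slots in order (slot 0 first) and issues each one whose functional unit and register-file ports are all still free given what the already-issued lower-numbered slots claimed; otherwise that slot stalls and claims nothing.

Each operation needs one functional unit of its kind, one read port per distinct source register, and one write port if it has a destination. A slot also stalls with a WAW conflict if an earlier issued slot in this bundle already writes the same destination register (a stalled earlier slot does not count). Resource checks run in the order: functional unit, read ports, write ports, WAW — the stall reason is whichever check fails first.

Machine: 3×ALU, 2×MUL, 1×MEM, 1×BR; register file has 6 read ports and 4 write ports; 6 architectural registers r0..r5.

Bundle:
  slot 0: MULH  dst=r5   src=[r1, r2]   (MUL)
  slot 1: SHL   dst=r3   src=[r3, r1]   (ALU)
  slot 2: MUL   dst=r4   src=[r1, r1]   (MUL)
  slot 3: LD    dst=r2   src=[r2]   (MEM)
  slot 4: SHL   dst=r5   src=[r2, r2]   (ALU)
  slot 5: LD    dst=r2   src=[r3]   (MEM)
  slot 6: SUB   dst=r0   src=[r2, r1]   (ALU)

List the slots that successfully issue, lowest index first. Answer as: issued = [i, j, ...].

issued = [0, 1, 2, 3]

[0] MUL needs rd=2 wr=1: ok; after: ALU=3 MUL=1 MEM=1 BR=1, R=4, W=3
[1] ALU needs rd=2 wr=1: ok; after: ALU=2 MUL=1 MEM=1 BR=1, R=2, W=2
[2] MUL needs rd=1 wr=1: ok; after: ALU=2 MUL=0 MEM=1 BR=1, R=1, W=1
[3] MEM needs rd=1 wr=1: ok; after: ALU=2 MUL=0 MEM=0 BR=1, R=0, W=0
[4] ALU needs rd=1 wr=1: RD_PORT; after: ALU=2 MUL=0 MEM=0 BR=1, R=0, W=0
[5] MEM needs rd=1 wr=1: FU; after: ALU=2 MUL=0 MEM=0 BR=1, R=0, W=0
[6] ALU needs rd=2 wr=1: RD_PORT; after: ALU=2 MUL=0 MEM=0 BR=1, R=0, W=0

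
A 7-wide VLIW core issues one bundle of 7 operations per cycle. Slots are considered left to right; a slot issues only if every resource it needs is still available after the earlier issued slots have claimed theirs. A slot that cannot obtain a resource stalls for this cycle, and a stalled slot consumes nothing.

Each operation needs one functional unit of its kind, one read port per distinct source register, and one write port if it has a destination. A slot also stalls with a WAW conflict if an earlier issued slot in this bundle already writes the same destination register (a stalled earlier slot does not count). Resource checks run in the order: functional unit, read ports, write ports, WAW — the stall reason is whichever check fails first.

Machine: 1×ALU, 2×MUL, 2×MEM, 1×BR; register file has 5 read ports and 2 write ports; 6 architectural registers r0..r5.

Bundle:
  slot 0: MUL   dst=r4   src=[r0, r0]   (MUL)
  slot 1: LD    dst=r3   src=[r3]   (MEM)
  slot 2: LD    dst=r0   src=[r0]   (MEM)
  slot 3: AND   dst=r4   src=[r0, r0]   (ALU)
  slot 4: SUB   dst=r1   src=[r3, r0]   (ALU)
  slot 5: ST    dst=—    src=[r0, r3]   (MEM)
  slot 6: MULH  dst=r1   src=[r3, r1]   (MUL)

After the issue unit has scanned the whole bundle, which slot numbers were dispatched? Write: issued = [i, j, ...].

(0) want 1×MUL +1rd +1wr — yes → AL1|MU1|ME2|BR1|rd4|wr1
(1) want 1×MEM +1rd +1wr — yes → AL1|MU1|ME1|BR1|rd3|wr0
(2) want 1×MEM +1rd +1wr — WR_PORT → AL1|MU1|ME1|BR1|rd3|wr0
(3) want 1×ALU +1rd +1wr — WR_PORT → AL1|MU1|ME1|BR1|rd3|wr0
(4) want 1×ALU +2rd +1wr — WR_PORT → AL1|MU1|ME1|BR1|rd3|wr0
(5) want 1×MEM +2rd +0wr — yes → AL1|MU1|ME0|BR1|rd1|wr0
(6) want 1×MUL +2rd +1wr — RD_PORT → AL1|MU1|ME0|BR1|rd1|wr0

issued = [0, 1, 5]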